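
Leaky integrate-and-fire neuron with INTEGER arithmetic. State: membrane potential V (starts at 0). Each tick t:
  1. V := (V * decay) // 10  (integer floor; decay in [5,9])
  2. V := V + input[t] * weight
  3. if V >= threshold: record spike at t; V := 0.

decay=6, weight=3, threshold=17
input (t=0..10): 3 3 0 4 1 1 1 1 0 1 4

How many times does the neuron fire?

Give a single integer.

t=0: input=3 -> V=9
t=1: input=3 -> V=14
t=2: input=0 -> V=8
t=3: input=4 -> V=16
t=4: input=1 -> V=12
t=5: input=1 -> V=10
t=6: input=1 -> V=9
t=7: input=1 -> V=8
t=8: input=0 -> V=4
t=9: input=1 -> V=5
t=10: input=4 -> V=15

Answer: 0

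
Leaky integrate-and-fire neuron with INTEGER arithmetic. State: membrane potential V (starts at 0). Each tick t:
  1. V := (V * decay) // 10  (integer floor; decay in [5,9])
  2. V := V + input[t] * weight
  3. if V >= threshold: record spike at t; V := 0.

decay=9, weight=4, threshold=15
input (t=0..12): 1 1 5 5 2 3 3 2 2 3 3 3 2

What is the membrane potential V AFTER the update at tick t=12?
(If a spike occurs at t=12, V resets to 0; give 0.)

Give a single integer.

t=0: input=1 -> V=4
t=1: input=1 -> V=7
t=2: input=5 -> V=0 FIRE
t=3: input=5 -> V=0 FIRE
t=4: input=2 -> V=8
t=5: input=3 -> V=0 FIRE
t=6: input=3 -> V=12
t=7: input=2 -> V=0 FIRE
t=8: input=2 -> V=8
t=9: input=3 -> V=0 FIRE
t=10: input=3 -> V=12
t=11: input=3 -> V=0 FIRE
t=12: input=2 -> V=8

Answer: 8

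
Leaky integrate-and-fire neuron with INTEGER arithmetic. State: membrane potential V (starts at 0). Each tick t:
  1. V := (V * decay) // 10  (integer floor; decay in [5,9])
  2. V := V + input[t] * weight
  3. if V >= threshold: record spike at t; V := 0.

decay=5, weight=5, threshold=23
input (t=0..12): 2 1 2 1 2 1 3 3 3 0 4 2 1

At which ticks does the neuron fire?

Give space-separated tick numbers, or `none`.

Answer: 7 10

Derivation:
t=0: input=2 -> V=10
t=1: input=1 -> V=10
t=2: input=2 -> V=15
t=3: input=1 -> V=12
t=4: input=2 -> V=16
t=5: input=1 -> V=13
t=6: input=3 -> V=21
t=7: input=3 -> V=0 FIRE
t=8: input=3 -> V=15
t=9: input=0 -> V=7
t=10: input=4 -> V=0 FIRE
t=11: input=2 -> V=10
t=12: input=1 -> V=10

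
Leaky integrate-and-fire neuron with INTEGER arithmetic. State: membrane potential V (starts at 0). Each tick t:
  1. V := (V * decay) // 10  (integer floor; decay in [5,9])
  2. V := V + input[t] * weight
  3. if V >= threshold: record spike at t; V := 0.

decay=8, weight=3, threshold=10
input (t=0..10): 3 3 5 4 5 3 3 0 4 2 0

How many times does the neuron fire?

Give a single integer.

t=0: input=3 -> V=9
t=1: input=3 -> V=0 FIRE
t=2: input=5 -> V=0 FIRE
t=3: input=4 -> V=0 FIRE
t=4: input=5 -> V=0 FIRE
t=5: input=3 -> V=9
t=6: input=3 -> V=0 FIRE
t=7: input=0 -> V=0
t=8: input=4 -> V=0 FIRE
t=9: input=2 -> V=6
t=10: input=0 -> V=4

Answer: 6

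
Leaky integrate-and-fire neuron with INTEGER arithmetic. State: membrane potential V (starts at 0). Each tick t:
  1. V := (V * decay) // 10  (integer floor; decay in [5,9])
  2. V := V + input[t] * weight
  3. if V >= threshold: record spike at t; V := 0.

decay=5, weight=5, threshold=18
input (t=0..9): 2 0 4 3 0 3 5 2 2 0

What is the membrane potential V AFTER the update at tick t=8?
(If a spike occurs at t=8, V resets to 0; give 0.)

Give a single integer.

t=0: input=2 -> V=10
t=1: input=0 -> V=5
t=2: input=4 -> V=0 FIRE
t=3: input=3 -> V=15
t=4: input=0 -> V=7
t=5: input=3 -> V=0 FIRE
t=6: input=5 -> V=0 FIRE
t=7: input=2 -> V=10
t=8: input=2 -> V=15
t=9: input=0 -> V=7

Answer: 15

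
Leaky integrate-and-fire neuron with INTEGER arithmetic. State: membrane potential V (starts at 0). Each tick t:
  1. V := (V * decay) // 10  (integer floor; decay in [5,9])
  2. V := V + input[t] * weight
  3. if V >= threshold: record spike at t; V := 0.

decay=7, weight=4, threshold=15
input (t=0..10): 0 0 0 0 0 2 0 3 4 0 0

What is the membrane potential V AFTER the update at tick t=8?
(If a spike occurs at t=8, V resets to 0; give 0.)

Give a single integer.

t=0: input=0 -> V=0
t=1: input=0 -> V=0
t=2: input=0 -> V=0
t=3: input=0 -> V=0
t=4: input=0 -> V=0
t=5: input=2 -> V=8
t=6: input=0 -> V=5
t=7: input=3 -> V=0 FIRE
t=8: input=4 -> V=0 FIRE
t=9: input=0 -> V=0
t=10: input=0 -> V=0

Answer: 0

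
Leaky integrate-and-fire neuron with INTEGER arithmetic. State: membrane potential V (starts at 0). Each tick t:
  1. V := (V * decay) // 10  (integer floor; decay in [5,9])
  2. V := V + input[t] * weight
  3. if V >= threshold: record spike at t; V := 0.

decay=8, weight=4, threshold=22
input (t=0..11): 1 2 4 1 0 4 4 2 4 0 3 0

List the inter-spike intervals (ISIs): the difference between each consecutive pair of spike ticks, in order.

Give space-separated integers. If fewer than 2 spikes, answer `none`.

Answer: 4 2

Derivation:
t=0: input=1 -> V=4
t=1: input=2 -> V=11
t=2: input=4 -> V=0 FIRE
t=3: input=1 -> V=4
t=4: input=0 -> V=3
t=5: input=4 -> V=18
t=6: input=4 -> V=0 FIRE
t=7: input=2 -> V=8
t=8: input=4 -> V=0 FIRE
t=9: input=0 -> V=0
t=10: input=3 -> V=12
t=11: input=0 -> V=9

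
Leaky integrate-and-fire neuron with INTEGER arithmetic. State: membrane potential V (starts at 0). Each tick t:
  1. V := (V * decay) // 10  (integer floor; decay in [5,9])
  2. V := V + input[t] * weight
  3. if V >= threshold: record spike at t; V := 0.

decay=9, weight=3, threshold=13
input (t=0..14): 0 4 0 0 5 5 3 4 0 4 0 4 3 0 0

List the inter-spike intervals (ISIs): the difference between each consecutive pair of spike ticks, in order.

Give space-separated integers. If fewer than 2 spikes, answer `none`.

t=0: input=0 -> V=0
t=1: input=4 -> V=12
t=2: input=0 -> V=10
t=3: input=0 -> V=9
t=4: input=5 -> V=0 FIRE
t=5: input=5 -> V=0 FIRE
t=6: input=3 -> V=9
t=7: input=4 -> V=0 FIRE
t=8: input=0 -> V=0
t=9: input=4 -> V=12
t=10: input=0 -> V=10
t=11: input=4 -> V=0 FIRE
t=12: input=3 -> V=9
t=13: input=0 -> V=8
t=14: input=0 -> V=7

Answer: 1 2 4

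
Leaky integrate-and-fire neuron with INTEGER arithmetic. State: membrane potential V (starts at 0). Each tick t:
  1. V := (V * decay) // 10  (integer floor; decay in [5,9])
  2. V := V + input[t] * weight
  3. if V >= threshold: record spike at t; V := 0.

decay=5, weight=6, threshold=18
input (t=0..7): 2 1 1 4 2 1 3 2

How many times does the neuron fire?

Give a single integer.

t=0: input=2 -> V=12
t=1: input=1 -> V=12
t=2: input=1 -> V=12
t=3: input=4 -> V=0 FIRE
t=4: input=2 -> V=12
t=5: input=1 -> V=12
t=6: input=3 -> V=0 FIRE
t=7: input=2 -> V=12

Answer: 2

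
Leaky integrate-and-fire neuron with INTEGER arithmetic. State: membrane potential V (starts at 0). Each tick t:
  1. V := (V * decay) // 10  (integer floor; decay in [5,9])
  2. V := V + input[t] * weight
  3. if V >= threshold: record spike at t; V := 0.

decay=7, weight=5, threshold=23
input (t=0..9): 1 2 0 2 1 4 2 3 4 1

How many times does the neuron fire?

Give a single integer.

Answer: 2

Derivation:
t=0: input=1 -> V=5
t=1: input=2 -> V=13
t=2: input=0 -> V=9
t=3: input=2 -> V=16
t=4: input=1 -> V=16
t=5: input=4 -> V=0 FIRE
t=6: input=2 -> V=10
t=7: input=3 -> V=22
t=8: input=4 -> V=0 FIRE
t=9: input=1 -> V=5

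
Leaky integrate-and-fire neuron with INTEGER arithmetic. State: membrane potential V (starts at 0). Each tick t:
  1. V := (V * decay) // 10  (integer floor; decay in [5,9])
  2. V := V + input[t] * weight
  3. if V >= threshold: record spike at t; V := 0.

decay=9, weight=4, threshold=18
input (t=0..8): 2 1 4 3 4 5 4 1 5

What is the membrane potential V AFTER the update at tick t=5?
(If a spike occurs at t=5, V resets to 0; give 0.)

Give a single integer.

t=0: input=2 -> V=8
t=1: input=1 -> V=11
t=2: input=4 -> V=0 FIRE
t=3: input=3 -> V=12
t=4: input=4 -> V=0 FIRE
t=5: input=5 -> V=0 FIRE
t=6: input=4 -> V=16
t=7: input=1 -> V=0 FIRE
t=8: input=5 -> V=0 FIRE

Answer: 0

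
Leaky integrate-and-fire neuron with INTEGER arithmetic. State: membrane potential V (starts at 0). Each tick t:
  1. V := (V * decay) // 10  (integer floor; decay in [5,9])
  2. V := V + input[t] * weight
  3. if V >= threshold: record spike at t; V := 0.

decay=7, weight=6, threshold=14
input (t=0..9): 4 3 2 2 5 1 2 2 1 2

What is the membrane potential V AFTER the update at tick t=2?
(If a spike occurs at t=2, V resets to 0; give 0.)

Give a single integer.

t=0: input=4 -> V=0 FIRE
t=1: input=3 -> V=0 FIRE
t=2: input=2 -> V=12
t=3: input=2 -> V=0 FIRE
t=4: input=5 -> V=0 FIRE
t=5: input=1 -> V=6
t=6: input=2 -> V=0 FIRE
t=7: input=2 -> V=12
t=8: input=1 -> V=0 FIRE
t=9: input=2 -> V=12

Answer: 12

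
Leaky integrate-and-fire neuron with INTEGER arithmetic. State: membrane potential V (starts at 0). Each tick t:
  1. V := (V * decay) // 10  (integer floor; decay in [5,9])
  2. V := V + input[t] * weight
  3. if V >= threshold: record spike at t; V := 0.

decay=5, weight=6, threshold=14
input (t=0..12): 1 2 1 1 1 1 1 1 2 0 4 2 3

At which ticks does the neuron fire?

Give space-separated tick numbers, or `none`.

t=0: input=1 -> V=6
t=1: input=2 -> V=0 FIRE
t=2: input=1 -> V=6
t=3: input=1 -> V=9
t=4: input=1 -> V=10
t=5: input=1 -> V=11
t=6: input=1 -> V=11
t=7: input=1 -> V=11
t=8: input=2 -> V=0 FIRE
t=9: input=0 -> V=0
t=10: input=4 -> V=0 FIRE
t=11: input=2 -> V=12
t=12: input=3 -> V=0 FIRE

Answer: 1 8 10 12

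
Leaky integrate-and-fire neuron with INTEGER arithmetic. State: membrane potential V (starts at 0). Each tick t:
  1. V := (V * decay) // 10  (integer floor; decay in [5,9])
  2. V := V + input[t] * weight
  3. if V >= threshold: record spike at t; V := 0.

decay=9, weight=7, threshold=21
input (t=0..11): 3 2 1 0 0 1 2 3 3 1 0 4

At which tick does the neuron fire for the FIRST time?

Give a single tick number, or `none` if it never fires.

t=0: input=3 -> V=0 FIRE
t=1: input=2 -> V=14
t=2: input=1 -> V=19
t=3: input=0 -> V=17
t=4: input=0 -> V=15
t=5: input=1 -> V=20
t=6: input=2 -> V=0 FIRE
t=7: input=3 -> V=0 FIRE
t=8: input=3 -> V=0 FIRE
t=9: input=1 -> V=7
t=10: input=0 -> V=6
t=11: input=4 -> V=0 FIRE

Answer: 0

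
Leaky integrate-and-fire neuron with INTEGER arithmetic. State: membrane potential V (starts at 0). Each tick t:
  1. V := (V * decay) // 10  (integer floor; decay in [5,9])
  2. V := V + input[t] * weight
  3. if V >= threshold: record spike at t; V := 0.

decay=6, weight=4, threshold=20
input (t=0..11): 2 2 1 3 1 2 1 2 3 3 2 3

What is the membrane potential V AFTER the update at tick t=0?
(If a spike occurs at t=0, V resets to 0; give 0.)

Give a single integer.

Answer: 8

Derivation:
t=0: input=2 -> V=8
t=1: input=2 -> V=12
t=2: input=1 -> V=11
t=3: input=3 -> V=18
t=4: input=1 -> V=14
t=5: input=2 -> V=16
t=6: input=1 -> V=13
t=7: input=2 -> V=15
t=8: input=3 -> V=0 FIRE
t=9: input=3 -> V=12
t=10: input=2 -> V=15
t=11: input=3 -> V=0 FIRE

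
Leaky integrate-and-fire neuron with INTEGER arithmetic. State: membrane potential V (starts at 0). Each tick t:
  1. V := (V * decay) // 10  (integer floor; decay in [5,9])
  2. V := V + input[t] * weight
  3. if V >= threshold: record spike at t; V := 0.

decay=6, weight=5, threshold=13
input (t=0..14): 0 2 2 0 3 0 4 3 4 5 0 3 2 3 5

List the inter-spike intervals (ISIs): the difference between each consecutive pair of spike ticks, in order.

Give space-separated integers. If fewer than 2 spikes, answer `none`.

t=0: input=0 -> V=0
t=1: input=2 -> V=10
t=2: input=2 -> V=0 FIRE
t=3: input=0 -> V=0
t=4: input=3 -> V=0 FIRE
t=5: input=0 -> V=0
t=6: input=4 -> V=0 FIRE
t=7: input=3 -> V=0 FIRE
t=8: input=4 -> V=0 FIRE
t=9: input=5 -> V=0 FIRE
t=10: input=0 -> V=0
t=11: input=3 -> V=0 FIRE
t=12: input=2 -> V=10
t=13: input=3 -> V=0 FIRE
t=14: input=5 -> V=0 FIRE

Answer: 2 2 1 1 1 2 2 1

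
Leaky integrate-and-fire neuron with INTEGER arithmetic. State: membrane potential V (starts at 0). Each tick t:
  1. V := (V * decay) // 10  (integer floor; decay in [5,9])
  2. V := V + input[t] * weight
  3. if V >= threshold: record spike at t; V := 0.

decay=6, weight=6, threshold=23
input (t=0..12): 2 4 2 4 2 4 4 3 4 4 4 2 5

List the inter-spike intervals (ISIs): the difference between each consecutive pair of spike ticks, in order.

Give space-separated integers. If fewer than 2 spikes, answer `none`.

t=0: input=2 -> V=12
t=1: input=4 -> V=0 FIRE
t=2: input=2 -> V=12
t=3: input=4 -> V=0 FIRE
t=4: input=2 -> V=12
t=5: input=4 -> V=0 FIRE
t=6: input=4 -> V=0 FIRE
t=7: input=3 -> V=18
t=8: input=4 -> V=0 FIRE
t=9: input=4 -> V=0 FIRE
t=10: input=4 -> V=0 FIRE
t=11: input=2 -> V=12
t=12: input=5 -> V=0 FIRE

Answer: 2 2 1 2 1 1 2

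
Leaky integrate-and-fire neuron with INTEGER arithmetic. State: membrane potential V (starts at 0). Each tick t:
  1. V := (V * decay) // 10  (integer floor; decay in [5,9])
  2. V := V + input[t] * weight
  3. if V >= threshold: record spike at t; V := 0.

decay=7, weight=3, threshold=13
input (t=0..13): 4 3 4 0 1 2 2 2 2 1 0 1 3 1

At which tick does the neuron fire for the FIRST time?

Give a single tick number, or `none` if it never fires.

t=0: input=4 -> V=12
t=1: input=3 -> V=0 FIRE
t=2: input=4 -> V=12
t=3: input=0 -> V=8
t=4: input=1 -> V=8
t=5: input=2 -> V=11
t=6: input=2 -> V=0 FIRE
t=7: input=2 -> V=6
t=8: input=2 -> V=10
t=9: input=1 -> V=10
t=10: input=0 -> V=7
t=11: input=1 -> V=7
t=12: input=3 -> V=0 FIRE
t=13: input=1 -> V=3

Answer: 1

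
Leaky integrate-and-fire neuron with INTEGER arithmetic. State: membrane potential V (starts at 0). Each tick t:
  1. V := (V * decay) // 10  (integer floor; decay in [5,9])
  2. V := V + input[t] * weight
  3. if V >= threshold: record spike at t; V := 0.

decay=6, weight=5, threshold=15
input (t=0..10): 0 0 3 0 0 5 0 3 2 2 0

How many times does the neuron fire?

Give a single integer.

t=0: input=0 -> V=0
t=1: input=0 -> V=0
t=2: input=3 -> V=0 FIRE
t=3: input=0 -> V=0
t=4: input=0 -> V=0
t=5: input=5 -> V=0 FIRE
t=6: input=0 -> V=0
t=7: input=3 -> V=0 FIRE
t=8: input=2 -> V=10
t=9: input=2 -> V=0 FIRE
t=10: input=0 -> V=0

Answer: 4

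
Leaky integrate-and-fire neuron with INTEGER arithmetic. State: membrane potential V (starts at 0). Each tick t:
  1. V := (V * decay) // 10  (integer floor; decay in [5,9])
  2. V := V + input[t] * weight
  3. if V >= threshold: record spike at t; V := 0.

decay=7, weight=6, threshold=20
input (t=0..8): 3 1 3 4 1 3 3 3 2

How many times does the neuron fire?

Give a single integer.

Answer: 4

Derivation:
t=0: input=3 -> V=18
t=1: input=1 -> V=18
t=2: input=3 -> V=0 FIRE
t=3: input=4 -> V=0 FIRE
t=4: input=1 -> V=6
t=5: input=3 -> V=0 FIRE
t=6: input=3 -> V=18
t=7: input=3 -> V=0 FIRE
t=8: input=2 -> V=12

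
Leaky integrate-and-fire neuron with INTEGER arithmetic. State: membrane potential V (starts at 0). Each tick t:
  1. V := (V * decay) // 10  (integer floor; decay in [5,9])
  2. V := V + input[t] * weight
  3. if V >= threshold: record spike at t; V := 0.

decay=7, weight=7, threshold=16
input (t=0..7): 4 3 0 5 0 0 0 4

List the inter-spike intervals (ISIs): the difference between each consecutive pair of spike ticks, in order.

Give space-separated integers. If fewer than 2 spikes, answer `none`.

Answer: 1 2 4

Derivation:
t=0: input=4 -> V=0 FIRE
t=1: input=3 -> V=0 FIRE
t=2: input=0 -> V=0
t=3: input=5 -> V=0 FIRE
t=4: input=0 -> V=0
t=5: input=0 -> V=0
t=6: input=0 -> V=0
t=7: input=4 -> V=0 FIRE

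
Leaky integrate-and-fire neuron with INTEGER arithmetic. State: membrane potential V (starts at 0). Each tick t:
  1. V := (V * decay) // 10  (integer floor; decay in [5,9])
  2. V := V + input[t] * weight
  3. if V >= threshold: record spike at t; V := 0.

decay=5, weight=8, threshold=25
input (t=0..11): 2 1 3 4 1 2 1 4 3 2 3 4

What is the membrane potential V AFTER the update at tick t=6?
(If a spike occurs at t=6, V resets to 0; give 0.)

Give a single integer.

Answer: 18

Derivation:
t=0: input=2 -> V=16
t=1: input=1 -> V=16
t=2: input=3 -> V=0 FIRE
t=3: input=4 -> V=0 FIRE
t=4: input=1 -> V=8
t=5: input=2 -> V=20
t=6: input=1 -> V=18
t=7: input=4 -> V=0 FIRE
t=8: input=3 -> V=24
t=9: input=2 -> V=0 FIRE
t=10: input=3 -> V=24
t=11: input=4 -> V=0 FIRE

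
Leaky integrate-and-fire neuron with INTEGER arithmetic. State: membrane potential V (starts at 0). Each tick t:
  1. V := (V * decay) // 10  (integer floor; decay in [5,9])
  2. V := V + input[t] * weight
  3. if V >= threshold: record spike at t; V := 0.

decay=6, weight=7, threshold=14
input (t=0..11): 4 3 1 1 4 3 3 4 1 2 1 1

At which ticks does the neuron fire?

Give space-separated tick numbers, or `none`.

Answer: 0 1 4 5 6 7 9

Derivation:
t=0: input=4 -> V=0 FIRE
t=1: input=3 -> V=0 FIRE
t=2: input=1 -> V=7
t=3: input=1 -> V=11
t=4: input=4 -> V=0 FIRE
t=5: input=3 -> V=0 FIRE
t=6: input=3 -> V=0 FIRE
t=7: input=4 -> V=0 FIRE
t=8: input=1 -> V=7
t=9: input=2 -> V=0 FIRE
t=10: input=1 -> V=7
t=11: input=1 -> V=11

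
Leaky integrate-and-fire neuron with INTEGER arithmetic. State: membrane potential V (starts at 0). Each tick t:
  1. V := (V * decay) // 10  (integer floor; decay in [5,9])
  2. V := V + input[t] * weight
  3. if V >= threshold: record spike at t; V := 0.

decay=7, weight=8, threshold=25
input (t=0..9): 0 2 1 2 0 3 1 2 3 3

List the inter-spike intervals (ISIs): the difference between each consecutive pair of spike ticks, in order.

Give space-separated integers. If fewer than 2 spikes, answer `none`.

t=0: input=0 -> V=0
t=1: input=2 -> V=16
t=2: input=1 -> V=19
t=3: input=2 -> V=0 FIRE
t=4: input=0 -> V=0
t=5: input=3 -> V=24
t=6: input=1 -> V=24
t=7: input=2 -> V=0 FIRE
t=8: input=3 -> V=24
t=9: input=3 -> V=0 FIRE

Answer: 4 2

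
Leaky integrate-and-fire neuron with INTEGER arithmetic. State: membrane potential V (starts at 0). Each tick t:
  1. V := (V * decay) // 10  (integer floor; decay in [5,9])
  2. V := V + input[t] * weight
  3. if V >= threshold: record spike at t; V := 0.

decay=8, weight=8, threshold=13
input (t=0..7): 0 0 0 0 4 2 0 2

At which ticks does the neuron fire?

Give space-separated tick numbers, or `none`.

Answer: 4 5 7

Derivation:
t=0: input=0 -> V=0
t=1: input=0 -> V=0
t=2: input=0 -> V=0
t=3: input=0 -> V=0
t=4: input=4 -> V=0 FIRE
t=5: input=2 -> V=0 FIRE
t=6: input=0 -> V=0
t=7: input=2 -> V=0 FIRE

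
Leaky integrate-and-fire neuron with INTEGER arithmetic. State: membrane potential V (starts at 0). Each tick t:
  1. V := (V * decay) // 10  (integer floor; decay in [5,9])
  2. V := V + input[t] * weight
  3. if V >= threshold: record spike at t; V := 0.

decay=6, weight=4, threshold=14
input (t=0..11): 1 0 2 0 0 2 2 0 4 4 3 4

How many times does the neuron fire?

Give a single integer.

t=0: input=1 -> V=4
t=1: input=0 -> V=2
t=2: input=2 -> V=9
t=3: input=0 -> V=5
t=4: input=0 -> V=3
t=5: input=2 -> V=9
t=6: input=2 -> V=13
t=7: input=0 -> V=7
t=8: input=4 -> V=0 FIRE
t=9: input=4 -> V=0 FIRE
t=10: input=3 -> V=12
t=11: input=4 -> V=0 FIRE

Answer: 3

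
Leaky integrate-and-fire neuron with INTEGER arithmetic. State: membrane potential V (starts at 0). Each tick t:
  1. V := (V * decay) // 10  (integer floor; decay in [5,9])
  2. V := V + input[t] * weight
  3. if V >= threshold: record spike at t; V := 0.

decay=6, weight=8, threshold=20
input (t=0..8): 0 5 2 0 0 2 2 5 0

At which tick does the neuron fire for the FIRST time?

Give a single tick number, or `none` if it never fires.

Answer: 1

Derivation:
t=0: input=0 -> V=0
t=1: input=5 -> V=0 FIRE
t=2: input=2 -> V=16
t=3: input=0 -> V=9
t=4: input=0 -> V=5
t=5: input=2 -> V=19
t=6: input=2 -> V=0 FIRE
t=7: input=5 -> V=0 FIRE
t=8: input=0 -> V=0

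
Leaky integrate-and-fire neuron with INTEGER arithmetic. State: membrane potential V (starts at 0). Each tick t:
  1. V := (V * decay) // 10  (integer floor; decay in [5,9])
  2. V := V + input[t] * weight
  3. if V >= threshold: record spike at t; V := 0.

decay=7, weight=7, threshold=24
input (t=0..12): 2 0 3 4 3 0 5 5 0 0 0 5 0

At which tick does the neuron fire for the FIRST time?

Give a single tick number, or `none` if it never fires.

t=0: input=2 -> V=14
t=1: input=0 -> V=9
t=2: input=3 -> V=0 FIRE
t=3: input=4 -> V=0 FIRE
t=4: input=3 -> V=21
t=5: input=0 -> V=14
t=6: input=5 -> V=0 FIRE
t=7: input=5 -> V=0 FIRE
t=8: input=0 -> V=0
t=9: input=0 -> V=0
t=10: input=0 -> V=0
t=11: input=5 -> V=0 FIRE
t=12: input=0 -> V=0

Answer: 2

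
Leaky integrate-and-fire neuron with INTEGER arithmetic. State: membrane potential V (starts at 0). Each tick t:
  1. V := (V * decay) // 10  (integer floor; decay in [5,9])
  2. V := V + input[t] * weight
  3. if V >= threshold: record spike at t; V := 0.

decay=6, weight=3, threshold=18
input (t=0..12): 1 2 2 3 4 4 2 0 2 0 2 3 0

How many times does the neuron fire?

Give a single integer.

t=0: input=1 -> V=3
t=1: input=2 -> V=7
t=2: input=2 -> V=10
t=3: input=3 -> V=15
t=4: input=4 -> V=0 FIRE
t=5: input=4 -> V=12
t=6: input=2 -> V=13
t=7: input=0 -> V=7
t=8: input=2 -> V=10
t=9: input=0 -> V=6
t=10: input=2 -> V=9
t=11: input=3 -> V=14
t=12: input=0 -> V=8

Answer: 1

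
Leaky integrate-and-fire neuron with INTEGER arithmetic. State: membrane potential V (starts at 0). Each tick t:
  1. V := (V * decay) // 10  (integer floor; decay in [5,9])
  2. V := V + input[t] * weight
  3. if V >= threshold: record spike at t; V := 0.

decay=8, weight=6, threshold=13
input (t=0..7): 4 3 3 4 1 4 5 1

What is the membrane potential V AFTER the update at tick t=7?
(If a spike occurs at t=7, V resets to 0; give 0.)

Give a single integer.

Answer: 6

Derivation:
t=0: input=4 -> V=0 FIRE
t=1: input=3 -> V=0 FIRE
t=2: input=3 -> V=0 FIRE
t=3: input=4 -> V=0 FIRE
t=4: input=1 -> V=6
t=5: input=4 -> V=0 FIRE
t=6: input=5 -> V=0 FIRE
t=7: input=1 -> V=6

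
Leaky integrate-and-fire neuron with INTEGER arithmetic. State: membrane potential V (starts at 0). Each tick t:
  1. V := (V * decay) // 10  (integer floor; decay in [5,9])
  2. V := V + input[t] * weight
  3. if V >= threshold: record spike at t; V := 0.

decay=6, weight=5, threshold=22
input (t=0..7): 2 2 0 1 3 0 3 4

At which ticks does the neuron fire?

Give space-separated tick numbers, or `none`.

t=0: input=2 -> V=10
t=1: input=2 -> V=16
t=2: input=0 -> V=9
t=3: input=1 -> V=10
t=4: input=3 -> V=21
t=5: input=0 -> V=12
t=6: input=3 -> V=0 FIRE
t=7: input=4 -> V=20

Answer: 6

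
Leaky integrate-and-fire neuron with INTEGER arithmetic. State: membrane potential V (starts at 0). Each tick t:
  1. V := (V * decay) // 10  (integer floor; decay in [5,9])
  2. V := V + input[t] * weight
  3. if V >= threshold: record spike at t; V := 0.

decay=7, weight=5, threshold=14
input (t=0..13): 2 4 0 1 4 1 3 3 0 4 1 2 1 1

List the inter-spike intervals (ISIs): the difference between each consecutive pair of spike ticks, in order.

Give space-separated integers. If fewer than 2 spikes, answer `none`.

Answer: 3 2 1 2 3

Derivation:
t=0: input=2 -> V=10
t=1: input=4 -> V=0 FIRE
t=2: input=0 -> V=0
t=3: input=1 -> V=5
t=4: input=4 -> V=0 FIRE
t=5: input=1 -> V=5
t=6: input=3 -> V=0 FIRE
t=7: input=3 -> V=0 FIRE
t=8: input=0 -> V=0
t=9: input=4 -> V=0 FIRE
t=10: input=1 -> V=5
t=11: input=2 -> V=13
t=12: input=1 -> V=0 FIRE
t=13: input=1 -> V=5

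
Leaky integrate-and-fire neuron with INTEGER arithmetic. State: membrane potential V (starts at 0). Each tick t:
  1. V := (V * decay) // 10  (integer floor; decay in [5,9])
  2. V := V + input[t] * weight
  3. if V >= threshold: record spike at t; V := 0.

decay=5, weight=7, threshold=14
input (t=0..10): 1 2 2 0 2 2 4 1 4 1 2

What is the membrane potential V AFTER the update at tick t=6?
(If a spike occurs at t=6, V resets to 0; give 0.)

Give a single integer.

Answer: 0

Derivation:
t=0: input=1 -> V=7
t=1: input=2 -> V=0 FIRE
t=2: input=2 -> V=0 FIRE
t=3: input=0 -> V=0
t=4: input=2 -> V=0 FIRE
t=5: input=2 -> V=0 FIRE
t=6: input=4 -> V=0 FIRE
t=7: input=1 -> V=7
t=8: input=4 -> V=0 FIRE
t=9: input=1 -> V=7
t=10: input=2 -> V=0 FIRE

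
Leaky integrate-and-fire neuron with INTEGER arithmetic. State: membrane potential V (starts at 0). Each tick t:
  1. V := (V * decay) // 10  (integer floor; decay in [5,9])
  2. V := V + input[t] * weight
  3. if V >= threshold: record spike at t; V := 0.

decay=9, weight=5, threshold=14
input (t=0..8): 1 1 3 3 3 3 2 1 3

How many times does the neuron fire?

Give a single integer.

Answer: 6

Derivation:
t=0: input=1 -> V=5
t=1: input=1 -> V=9
t=2: input=3 -> V=0 FIRE
t=3: input=3 -> V=0 FIRE
t=4: input=3 -> V=0 FIRE
t=5: input=3 -> V=0 FIRE
t=6: input=2 -> V=10
t=7: input=1 -> V=0 FIRE
t=8: input=3 -> V=0 FIRE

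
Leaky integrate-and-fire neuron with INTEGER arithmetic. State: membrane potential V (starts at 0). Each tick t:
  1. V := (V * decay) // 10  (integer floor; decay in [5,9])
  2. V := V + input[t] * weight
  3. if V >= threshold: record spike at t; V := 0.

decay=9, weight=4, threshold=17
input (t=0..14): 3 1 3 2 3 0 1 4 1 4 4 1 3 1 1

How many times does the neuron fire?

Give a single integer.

Answer: 5

Derivation:
t=0: input=3 -> V=12
t=1: input=1 -> V=14
t=2: input=3 -> V=0 FIRE
t=3: input=2 -> V=8
t=4: input=3 -> V=0 FIRE
t=5: input=0 -> V=0
t=6: input=1 -> V=4
t=7: input=4 -> V=0 FIRE
t=8: input=1 -> V=4
t=9: input=4 -> V=0 FIRE
t=10: input=4 -> V=16
t=11: input=1 -> V=0 FIRE
t=12: input=3 -> V=12
t=13: input=1 -> V=14
t=14: input=1 -> V=16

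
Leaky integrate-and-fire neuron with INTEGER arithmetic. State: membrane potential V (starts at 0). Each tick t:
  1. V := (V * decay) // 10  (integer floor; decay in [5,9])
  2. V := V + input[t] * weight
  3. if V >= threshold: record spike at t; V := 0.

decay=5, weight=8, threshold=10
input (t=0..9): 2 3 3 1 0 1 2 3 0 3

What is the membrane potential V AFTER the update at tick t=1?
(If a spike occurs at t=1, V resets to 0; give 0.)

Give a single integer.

Answer: 0

Derivation:
t=0: input=2 -> V=0 FIRE
t=1: input=3 -> V=0 FIRE
t=2: input=3 -> V=0 FIRE
t=3: input=1 -> V=8
t=4: input=0 -> V=4
t=5: input=1 -> V=0 FIRE
t=6: input=2 -> V=0 FIRE
t=7: input=3 -> V=0 FIRE
t=8: input=0 -> V=0
t=9: input=3 -> V=0 FIRE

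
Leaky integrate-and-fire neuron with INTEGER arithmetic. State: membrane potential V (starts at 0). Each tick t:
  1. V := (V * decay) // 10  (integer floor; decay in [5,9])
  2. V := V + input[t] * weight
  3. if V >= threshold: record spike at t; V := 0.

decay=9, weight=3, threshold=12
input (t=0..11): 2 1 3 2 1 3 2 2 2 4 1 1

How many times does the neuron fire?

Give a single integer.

t=0: input=2 -> V=6
t=1: input=1 -> V=8
t=2: input=3 -> V=0 FIRE
t=3: input=2 -> V=6
t=4: input=1 -> V=8
t=5: input=3 -> V=0 FIRE
t=6: input=2 -> V=6
t=7: input=2 -> V=11
t=8: input=2 -> V=0 FIRE
t=9: input=4 -> V=0 FIRE
t=10: input=1 -> V=3
t=11: input=1 -> V=5

Answer: 4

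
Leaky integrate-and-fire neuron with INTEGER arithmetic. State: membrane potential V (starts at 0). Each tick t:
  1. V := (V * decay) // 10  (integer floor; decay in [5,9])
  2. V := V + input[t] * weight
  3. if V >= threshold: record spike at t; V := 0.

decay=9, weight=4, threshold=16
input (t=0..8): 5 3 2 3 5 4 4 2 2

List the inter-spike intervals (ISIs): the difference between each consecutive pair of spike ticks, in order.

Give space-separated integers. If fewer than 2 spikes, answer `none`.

Answer: 2 2 1 1

Derivation:
t=0: input=5 -> V=0 FIRE
t=1: input=3 -> V=12
t=2: input=2 -> V=0 FIRE
t=3: input=3 -> V=12
t=4: input=5 -> V=0 FIRE
t=5: input=4 -> V=0 FIRE
t=6: input=4 -> V=0 FIRE
t=7: input=2 -> V=8
t=8: input=2 -> V=15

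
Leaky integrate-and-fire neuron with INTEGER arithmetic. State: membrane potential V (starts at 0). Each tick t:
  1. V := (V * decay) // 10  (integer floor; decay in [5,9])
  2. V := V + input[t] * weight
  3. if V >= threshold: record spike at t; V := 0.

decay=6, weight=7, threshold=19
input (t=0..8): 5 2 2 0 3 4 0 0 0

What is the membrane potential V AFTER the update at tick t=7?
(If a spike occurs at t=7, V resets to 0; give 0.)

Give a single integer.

t=0: input=5 -> V=0 FIRE
t=1: input=2 -> V=14
t=2: input=2 -> V=0 FIRE
t=3: input=0 -> V=0
t=4: input=3 -> V=0 FIRE
t=5: input=4 -> V=0 FIRE
t=6: input=0 -> V=0
t=7: input=0 -> V=0
t=8: input=0 -> V=0

Answer: 0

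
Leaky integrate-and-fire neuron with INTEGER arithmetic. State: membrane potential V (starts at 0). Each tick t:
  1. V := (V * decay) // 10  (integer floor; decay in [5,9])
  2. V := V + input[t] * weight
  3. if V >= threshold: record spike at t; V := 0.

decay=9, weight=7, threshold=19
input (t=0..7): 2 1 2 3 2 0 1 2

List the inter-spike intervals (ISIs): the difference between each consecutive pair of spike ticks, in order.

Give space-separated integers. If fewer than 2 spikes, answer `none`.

t=0: input=2 -> V=14
t=1: input=1 -> V=0 FIRE
t=2: input=2 -> V=14
t=3: input=3 -> V=0 FIRE
t=4: input=2 -> V=14
t=5: input=0 -> V=12
t=6: input=1 -> V=17
t=7: input=2 -> V=0 FIRE

Answer: 2 4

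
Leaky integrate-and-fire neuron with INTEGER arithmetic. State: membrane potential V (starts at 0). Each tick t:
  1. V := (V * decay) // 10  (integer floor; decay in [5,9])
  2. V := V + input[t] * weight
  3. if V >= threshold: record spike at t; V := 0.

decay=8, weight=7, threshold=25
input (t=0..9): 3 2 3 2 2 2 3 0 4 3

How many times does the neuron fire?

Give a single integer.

t=0: input=3 -> V=21
t=1: input=2 -> V=0 FIRE
t=2: input=3 -> V=21
t=3: input=2 -> V=0 FIRE
t=4: input=2 -> V=14
t=5: input=2 -> V=0 FIRE
t=6: input=3 -> V=21
t=7: input=0 -> V=16
t=8: input=4 -> V=0 FIRE
t=9: input=3 -> V=21

Answer: 4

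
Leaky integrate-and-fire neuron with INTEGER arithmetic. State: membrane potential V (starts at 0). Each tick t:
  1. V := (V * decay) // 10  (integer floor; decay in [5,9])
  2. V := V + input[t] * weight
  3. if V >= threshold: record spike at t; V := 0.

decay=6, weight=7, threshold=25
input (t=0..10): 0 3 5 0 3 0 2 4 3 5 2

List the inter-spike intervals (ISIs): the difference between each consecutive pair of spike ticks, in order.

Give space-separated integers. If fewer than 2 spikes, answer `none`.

Answer: 5 2

Derivation:
t=0: input=0 -> V=0
t=1: input=3 -> V=21
t=2: input=5 -> V=0 FIRE
t=3: input=0 -> V=0
t=4: input=3 -> V=21
t=5: input=0 -> V=12
t=6: input=2 -> V=21
t=7: input=4 -> V=0 FIRE
t=8: input=3 -> V=21
t=9: input=5 -> V=0 FIRE
t=10: input=2 -> V=14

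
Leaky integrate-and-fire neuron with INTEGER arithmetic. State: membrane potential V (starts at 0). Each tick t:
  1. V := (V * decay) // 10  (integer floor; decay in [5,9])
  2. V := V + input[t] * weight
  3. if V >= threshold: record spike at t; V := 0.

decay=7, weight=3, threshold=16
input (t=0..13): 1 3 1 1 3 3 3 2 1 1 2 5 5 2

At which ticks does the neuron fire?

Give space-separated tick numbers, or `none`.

t=0: input=1 -> V=3
t=1: input=3 -> V=11
t=2: input=1 -> V=10
t=3: input=1 -> V=10
t=4: input=3 -> V=0 FIRE
t=5: input=3 -> V=9
t=6: input=3 -> V=15
t=7: input=2 -> V=0 FIRE
t=8: input=1 -> V=3
t=9: input=1 -> V=5
t=10: input=2 -> V=9
t=11: input=5 -> V=0 FIRE
t=12: input=5 -> V=15
t=13: input=2 -> V=0 FIRE

Answer: 4 7 11 13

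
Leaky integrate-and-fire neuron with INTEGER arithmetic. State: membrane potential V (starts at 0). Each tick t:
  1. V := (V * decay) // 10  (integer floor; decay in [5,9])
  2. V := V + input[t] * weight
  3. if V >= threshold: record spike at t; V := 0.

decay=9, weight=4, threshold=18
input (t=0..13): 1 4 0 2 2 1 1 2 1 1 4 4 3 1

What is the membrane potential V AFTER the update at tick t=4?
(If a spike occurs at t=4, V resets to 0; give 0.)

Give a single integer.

t=0: input=1 -> V=4
t=1: input=4 -> V=0 FIRE
t=2: input=0 -> V=0
t=3: input=2 -> V=8
t=4: input=2 -> V=15
t=5: input=1 -> V=17
t=6: input=1 -> V=0 FIRE
t=7: input=2 -> V=8
t=8: input=1 -> V=11
t=9: input=1 -> V=13
t=10: input=4 -> V=0 FIRE
t=11: input=4 -> V=16
t=12: input=3 -> V=0 FIRE
t=13: input=1 -> V=4

Answer: 15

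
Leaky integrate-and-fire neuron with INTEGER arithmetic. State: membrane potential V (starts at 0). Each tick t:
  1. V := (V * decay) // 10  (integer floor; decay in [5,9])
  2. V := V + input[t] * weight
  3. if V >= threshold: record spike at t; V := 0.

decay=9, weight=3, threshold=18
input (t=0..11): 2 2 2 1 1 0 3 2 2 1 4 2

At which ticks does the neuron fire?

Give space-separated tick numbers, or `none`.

t=0: input=2 -> V=6
t=1: input=2 -> V=11
t=2: input=2 -> V=15
t=3: input=1 -> V=16
t=4: input=1 -> V=17
t=5: input=0 -> V=15
t=6: input=3 -> V=0 FIRE
t=7: input=2 -> V=6
t=8: input=2 -> V=11
t=9: input=1 -> V=12
t=10: input=4 -> V=0 FIRE
t=11: input=2 -> V=6

Answer: 6 10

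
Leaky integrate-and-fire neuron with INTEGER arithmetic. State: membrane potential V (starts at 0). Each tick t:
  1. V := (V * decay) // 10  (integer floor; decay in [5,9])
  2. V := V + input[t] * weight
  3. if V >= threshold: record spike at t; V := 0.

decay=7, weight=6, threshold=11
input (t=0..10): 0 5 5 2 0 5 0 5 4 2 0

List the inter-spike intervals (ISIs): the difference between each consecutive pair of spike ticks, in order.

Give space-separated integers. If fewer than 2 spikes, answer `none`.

Answer: 1 1 2 2 1 1

Derivation:
t=0: input=0 -> V=0
t=1: input=5 -> V=0 FIRE
t=2: input=5 -> V=0 FIRE
t=3: input=2 -> V=0 FIRE
t=4: input=0 -> V=0
t=5: input=5 -> V=0 FIRE
t=6: input=0 -> V=0
t=7: input=5 -> V=0 FIRE
t=8: input=4 -> V=0 FIRE
t=9: input=2 -> V=0 FIRE
t=10: input=0 -> V=0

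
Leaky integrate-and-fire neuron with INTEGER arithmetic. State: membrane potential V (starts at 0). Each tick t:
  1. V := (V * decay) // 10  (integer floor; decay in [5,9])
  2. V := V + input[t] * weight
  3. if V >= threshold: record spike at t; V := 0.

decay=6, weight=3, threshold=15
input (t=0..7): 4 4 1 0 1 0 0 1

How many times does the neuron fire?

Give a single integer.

t=0: input=4 -> V=12
t=1: input=4 -> V=0 FIRE
t=2: input=1 -> V=3
t=3: input=0 -> V=1
t=4: input=1 -> V=3
t=5: input=0 -> V=1
t=6: input=0 -> V=0
t=7: input=1 -> V=3

Answer: 1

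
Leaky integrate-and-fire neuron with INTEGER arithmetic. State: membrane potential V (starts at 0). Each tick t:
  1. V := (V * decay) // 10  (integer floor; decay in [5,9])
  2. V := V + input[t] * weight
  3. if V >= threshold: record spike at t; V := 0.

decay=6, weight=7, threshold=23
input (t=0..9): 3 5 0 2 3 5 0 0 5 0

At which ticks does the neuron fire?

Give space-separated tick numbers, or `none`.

t=0: input=3 -> V=21
t=1: input=5 -> V=0 FIRE
t=2: input=0 -> V=0
t=3: input=2 -> V=14
t=4: input=3 -> V=0 FIRE
t=5: input=5 -> V=0 FIRE
t=6: input=0 -> V=0
t=7: input=0 -> V=0
t=8: input=5 -> V=0 FIRE
t=9: input=0 -> V=0

Answer: 1 4 5 8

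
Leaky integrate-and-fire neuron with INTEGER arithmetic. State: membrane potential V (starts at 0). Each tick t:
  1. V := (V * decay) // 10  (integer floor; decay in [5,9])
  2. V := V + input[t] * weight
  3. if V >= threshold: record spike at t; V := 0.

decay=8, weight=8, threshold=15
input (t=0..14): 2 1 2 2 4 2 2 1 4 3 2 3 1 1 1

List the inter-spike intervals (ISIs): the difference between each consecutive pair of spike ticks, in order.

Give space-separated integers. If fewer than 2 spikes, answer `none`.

Answer: 2 1 1 1 1 2 1 1 1 3

Derivation:
t=0: input=2 -> V=0 FIRE
t=1: input=1 -> V=8
t=2: input=2 -> V=0 FIRE
t=3: input=2 -> V=0 FIRE
t=4: input=4 -> V=0 FIRE
t=5: input=2 -> V=0 FIRE
t=6: input=2 -> V=0 FIRE
t=7: input=1 -> V=8
t=8: input=4 -> V=0 FIRE
t=9: input=3 -> V=0 FIRE
t=10: input=2 -> V=0 FIRE
t=11: input=3 -> V=0 FIRE
t=12: input=1 -> V=8
t=13: input=1 -> V=14
t=14: input=1 -> V=0 FIRE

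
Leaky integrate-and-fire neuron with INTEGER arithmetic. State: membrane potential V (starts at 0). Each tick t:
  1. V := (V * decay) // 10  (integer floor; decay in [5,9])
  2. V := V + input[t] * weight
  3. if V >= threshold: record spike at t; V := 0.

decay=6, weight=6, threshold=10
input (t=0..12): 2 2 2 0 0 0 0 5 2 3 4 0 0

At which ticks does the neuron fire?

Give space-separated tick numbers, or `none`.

Answer: 0 1 2 7 8 9 10

Derivation:
t=0: input=2 -> V=0 FIRE
t=1: input=2 -> V=0 FIRE
t=2: input=2 -> V=0 FIRE
t=3: input=0 -> V=0
t=4: input=0 -> V=0
t=5: input=0 -> V=0
t=6: input=0 -> V=0
t=7: input=5 -> V=0 FIRE
t=8: input=2 -> V=0 FIRE
t=9: input=3 -> V=0 FIRE
t=10: input=4 -> V=0 FIRE
t=11: input=0 -> V=0
t=12: input=0 -> V=0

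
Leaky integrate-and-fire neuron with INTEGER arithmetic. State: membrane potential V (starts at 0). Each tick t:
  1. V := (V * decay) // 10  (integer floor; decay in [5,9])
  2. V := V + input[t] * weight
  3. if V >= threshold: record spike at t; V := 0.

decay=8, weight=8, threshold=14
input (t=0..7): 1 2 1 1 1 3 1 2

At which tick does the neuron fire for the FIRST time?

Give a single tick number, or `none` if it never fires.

t=0: input=1 -> V=8
t=1: input=2 -> V=0 FIRE
t=2: input=1 -> V=8
t=3: input=1 -> V=0 FIRE
t=4: input=1 -> V=8
t=5: input=3 -> V=0 FIRE
t=6: input=1 -> V=8
t=7: input=2 -> V=0 FIRE

Answer: 1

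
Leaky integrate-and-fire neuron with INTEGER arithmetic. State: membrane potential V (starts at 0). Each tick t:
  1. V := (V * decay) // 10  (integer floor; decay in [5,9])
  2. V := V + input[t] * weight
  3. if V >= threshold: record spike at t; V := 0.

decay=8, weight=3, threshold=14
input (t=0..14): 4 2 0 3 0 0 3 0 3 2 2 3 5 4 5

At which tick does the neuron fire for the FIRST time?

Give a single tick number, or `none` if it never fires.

t=0: input=4 -> V=12
t=1: input=2 -> V=0 FIRE
t=2: input=0 -> V=0
t=3: input=3 -> V=9
t=4: input=0 -> V=7
t=5: input=0 -> V=5
t=6: input=3 -> V=13
t=7: input=0 -> V=10
t=8: input=3 -> V=0 FIRE
t=9: input=2 -> V=6
t=10: input=2 -> V=10
t=11: input=3 -> V=0 FIRE
t=12: input=5 -> V=0 FIRE
t=13: input=4 -> V=12
t=14: input=5 -> V=0 FIRE

Answer: 1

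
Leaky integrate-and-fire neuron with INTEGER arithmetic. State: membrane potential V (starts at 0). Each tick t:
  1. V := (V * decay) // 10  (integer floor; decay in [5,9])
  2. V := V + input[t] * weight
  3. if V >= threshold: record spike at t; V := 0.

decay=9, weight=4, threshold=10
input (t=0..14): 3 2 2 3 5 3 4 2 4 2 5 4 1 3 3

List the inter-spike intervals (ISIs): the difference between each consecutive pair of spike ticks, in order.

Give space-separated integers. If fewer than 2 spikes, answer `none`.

t=0: input=3 -> V=0 FIRE
t=1: input=2 -> V=8
t=2: input=2 -> V=0 FIRE
t=3: input=3 -> V=0 FIRE
t=4: input=5 -> V=0 FIRE
t=5: input=3 -> V=0 FIRE
t=6: input=4 -> V=0 FIRE
t=7: input=2 -> V=8
t=8: input=4 -> V=0 FIRE
t=9: input=2 -> V=8
t=10: input=5 -> V=0 FIRE
t=11: input=4 -> V=0 FIRE
t=12: input=1 -> V=4
t=13: input=3 -> V=0 FIRE
t=14: input=3 -> V=0 FIRE

Answer: 2 1 1 1 1 2 2 1 2 1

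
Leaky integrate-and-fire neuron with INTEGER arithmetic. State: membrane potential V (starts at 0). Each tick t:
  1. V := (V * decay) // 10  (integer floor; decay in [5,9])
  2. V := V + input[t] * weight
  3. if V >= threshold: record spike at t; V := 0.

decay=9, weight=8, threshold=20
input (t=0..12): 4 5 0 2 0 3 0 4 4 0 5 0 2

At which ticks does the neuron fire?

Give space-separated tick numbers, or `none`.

Answer: 0 1 5 7 8 10

Derivation:
t=0: input=4 -> V=0 FIRE
t=1: input=5 -> V=0 FIRE
t=2: input=0 -> V=0
t=3: input=2 -> V=16
t=4: input=0 -> V=14
t=5: input=3 -> V=0 FIRE
t=6: input=0 -> V=0
t=7: input=4 -> V=0 FIRE
t=8: input=4 -> V=0 FIRE
t=9: input=0 -> V=0
t=10: input=5 -> V=0 FIRE
t=11: input=0 -> V=0
t=12: input=2 -> V=16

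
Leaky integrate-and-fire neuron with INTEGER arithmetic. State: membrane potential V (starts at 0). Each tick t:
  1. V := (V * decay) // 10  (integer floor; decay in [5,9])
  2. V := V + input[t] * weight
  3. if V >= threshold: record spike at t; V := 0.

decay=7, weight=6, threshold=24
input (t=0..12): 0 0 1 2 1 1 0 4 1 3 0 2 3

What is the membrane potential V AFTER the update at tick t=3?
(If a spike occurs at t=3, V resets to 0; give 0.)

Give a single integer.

t=0: input=0 -> V=0
t=1: input=0 -> V=0
t=2: input=1 -> V=6
t=3: input=2 -> V=16
t=4: input=1 -> V=17
t=5: input=1 -> V=17
t=6: input=0 -> V=11
t=7: input=4 -> V=0 FIRE
t=8: input=1 -> V=6
t=9: input=3 -> V=22
t=10: input=0 -> V=15
t=11: input=2 -> V=22
t=12: input=3 -> V=0 FIRE

Answer: 16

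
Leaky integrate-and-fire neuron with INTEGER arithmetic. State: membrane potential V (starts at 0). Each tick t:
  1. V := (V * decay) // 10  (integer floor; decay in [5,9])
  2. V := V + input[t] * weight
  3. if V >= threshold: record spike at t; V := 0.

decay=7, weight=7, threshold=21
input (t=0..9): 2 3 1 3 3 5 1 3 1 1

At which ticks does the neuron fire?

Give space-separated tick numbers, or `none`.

Answer: 1 3 4 5 7

Derivation:
t=0: input=2 -> V=14
t=1: input=3 -> V=0 FIRE
t=2: input=1 -> V=7
t=3: input=3 -> V=0 FIRE
t=4: input=3 -> V=0 FIRE
t=5: input=5 -> V=0 FIRE
t=6: input=1 -> V=7
t=7: input=3 -> V=0 FIRE
t=8: input=1 -> V=7
t=9: input=1 -> V=11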